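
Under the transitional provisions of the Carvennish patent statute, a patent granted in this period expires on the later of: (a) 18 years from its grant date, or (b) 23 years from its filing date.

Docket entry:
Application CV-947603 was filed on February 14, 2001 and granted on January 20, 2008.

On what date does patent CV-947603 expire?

(a) grant + 18 years → 20 January 2026.
(b) filing + 23 years → 14 February 2024.
Later of the two: 20 January 2026.

2026-01-20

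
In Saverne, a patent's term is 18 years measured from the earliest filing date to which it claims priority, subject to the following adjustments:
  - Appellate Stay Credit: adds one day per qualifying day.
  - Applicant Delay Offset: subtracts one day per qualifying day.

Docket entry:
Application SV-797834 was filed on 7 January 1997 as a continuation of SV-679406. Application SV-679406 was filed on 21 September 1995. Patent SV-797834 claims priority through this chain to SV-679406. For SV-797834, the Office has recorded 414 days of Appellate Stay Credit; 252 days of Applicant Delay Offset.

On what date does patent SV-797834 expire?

Earliest priority filing: 21 September 1995.
Base term: 21 September 1995 + 18 years → 21 September 2013.
Appellate Stay Credit: +414 days → 9 November 2014.
Applicant Delay Offset: −252 days → 2 March 2014.

March 2, 2014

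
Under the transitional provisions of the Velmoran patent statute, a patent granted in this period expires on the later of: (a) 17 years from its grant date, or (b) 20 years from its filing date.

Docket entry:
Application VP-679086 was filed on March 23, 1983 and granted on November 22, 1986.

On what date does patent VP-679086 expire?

November 22, 2003

(a) grant + 17 years → 22 November 2003.
(b) filing + 20 years → 23 March 2003.
Later of the two: 22 November 2003.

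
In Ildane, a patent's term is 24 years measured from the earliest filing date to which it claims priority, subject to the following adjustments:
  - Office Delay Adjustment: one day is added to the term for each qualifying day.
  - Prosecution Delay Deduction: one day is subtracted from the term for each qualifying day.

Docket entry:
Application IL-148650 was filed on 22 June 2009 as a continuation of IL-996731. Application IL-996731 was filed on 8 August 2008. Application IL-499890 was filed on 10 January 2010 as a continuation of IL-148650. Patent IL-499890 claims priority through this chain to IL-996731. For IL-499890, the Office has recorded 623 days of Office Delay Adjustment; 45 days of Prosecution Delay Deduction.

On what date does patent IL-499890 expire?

2034-03-09

Earliest priority filing: 8 August 2008.
Base term: 8 August 2008 + 24 years → 8 August 2032.
Office Delay Adjustment: +623 days → 23 April 2034.
Prosecution Delay Deduction: −45 days → 9 March 2034.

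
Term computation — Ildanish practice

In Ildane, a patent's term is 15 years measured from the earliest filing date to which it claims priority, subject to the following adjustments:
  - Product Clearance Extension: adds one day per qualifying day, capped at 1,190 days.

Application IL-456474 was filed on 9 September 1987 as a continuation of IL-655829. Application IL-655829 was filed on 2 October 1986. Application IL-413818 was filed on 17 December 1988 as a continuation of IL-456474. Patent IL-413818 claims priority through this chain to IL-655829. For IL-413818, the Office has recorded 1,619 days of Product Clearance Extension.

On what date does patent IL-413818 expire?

Earliest priority filing: 2 October 1986.
Base term: 2 October 1986 + 15 years → 2 October 2001.
Product Clearance Extension: 1619 days claimed exceeds the 1190-day cap, so +1190 days → 4 January 2005.

2005-01-04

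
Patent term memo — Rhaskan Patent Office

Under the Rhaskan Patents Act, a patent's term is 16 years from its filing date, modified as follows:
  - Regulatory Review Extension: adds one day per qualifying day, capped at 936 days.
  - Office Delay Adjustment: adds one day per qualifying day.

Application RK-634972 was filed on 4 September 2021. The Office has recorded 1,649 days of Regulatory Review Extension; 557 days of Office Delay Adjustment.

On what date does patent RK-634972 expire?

October 6, 2041

Base term: filing date + 16 years → 4 September 2037.
Regulatory Review Extension: 1649 days claimed exceeds the 936-day cap, so +936 days → 28 March 2040.
Office Delay Adjustment: +557 days → 6 October 2041.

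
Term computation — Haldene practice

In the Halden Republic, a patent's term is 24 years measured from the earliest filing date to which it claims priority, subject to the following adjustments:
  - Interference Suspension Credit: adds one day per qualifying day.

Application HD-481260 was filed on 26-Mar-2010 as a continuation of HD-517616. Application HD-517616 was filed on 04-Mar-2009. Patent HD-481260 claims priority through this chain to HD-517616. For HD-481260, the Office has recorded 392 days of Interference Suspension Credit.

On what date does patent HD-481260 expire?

2034-03-31

Earliest priority filing: 4 March 2009.
Base term: 4 March 2009 + 24 years → 4 March 2033.
Interference Suspension Credit: +392 days → 31 March 2034.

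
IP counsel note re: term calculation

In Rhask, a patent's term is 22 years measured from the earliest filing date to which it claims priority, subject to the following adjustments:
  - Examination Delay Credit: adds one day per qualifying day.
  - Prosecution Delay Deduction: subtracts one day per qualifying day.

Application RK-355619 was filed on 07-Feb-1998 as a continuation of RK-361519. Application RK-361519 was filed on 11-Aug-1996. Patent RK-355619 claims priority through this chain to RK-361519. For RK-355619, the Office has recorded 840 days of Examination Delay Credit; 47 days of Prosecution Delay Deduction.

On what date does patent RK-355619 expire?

Earliest priority filing: 11 August 1996.
Base term: 11 August 1996 + 22 years → 11 August 2018.
Examination Delay Credit: +840 days → 28 November 2020.
Prosecution Delay Deduction: −47 days → 12 October 2020.

October 12, 2020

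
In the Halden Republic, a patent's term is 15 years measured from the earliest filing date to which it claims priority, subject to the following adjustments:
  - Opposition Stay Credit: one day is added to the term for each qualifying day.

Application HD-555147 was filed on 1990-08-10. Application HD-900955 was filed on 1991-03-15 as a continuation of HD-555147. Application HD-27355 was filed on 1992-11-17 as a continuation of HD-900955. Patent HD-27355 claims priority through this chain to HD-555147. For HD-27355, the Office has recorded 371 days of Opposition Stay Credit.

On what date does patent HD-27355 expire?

Earliest priority filing: 10 August 1990.
Base term: 10 August 1990 + 15 years → 10 August 2005.
Opposition Stay Credit: +371 days → 16 August 2006.

August 16, 2006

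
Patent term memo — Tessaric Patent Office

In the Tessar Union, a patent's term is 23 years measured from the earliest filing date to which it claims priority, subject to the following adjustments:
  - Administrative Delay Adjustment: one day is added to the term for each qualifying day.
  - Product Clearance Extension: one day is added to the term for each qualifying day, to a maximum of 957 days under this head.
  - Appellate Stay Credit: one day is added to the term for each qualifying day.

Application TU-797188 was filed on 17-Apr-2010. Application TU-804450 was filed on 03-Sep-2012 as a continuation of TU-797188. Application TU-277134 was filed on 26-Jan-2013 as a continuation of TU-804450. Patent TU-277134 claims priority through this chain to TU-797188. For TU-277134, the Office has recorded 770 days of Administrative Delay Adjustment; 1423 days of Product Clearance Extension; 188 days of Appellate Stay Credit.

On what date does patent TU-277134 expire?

Earliest priority filing: 17 April 2010.
Base term: 17 April 2010 + 23 years → 17 April 2033.
Administrative Delay Adjustment: +770 days → 27 May 2035.
Product Clearance Extension: 1423 days claimed exceeds the 957-day cap, so +957 days → 8 January 2038.
Appellate Stay Credit: +188 days → 15 July 2038.

July 15, 2038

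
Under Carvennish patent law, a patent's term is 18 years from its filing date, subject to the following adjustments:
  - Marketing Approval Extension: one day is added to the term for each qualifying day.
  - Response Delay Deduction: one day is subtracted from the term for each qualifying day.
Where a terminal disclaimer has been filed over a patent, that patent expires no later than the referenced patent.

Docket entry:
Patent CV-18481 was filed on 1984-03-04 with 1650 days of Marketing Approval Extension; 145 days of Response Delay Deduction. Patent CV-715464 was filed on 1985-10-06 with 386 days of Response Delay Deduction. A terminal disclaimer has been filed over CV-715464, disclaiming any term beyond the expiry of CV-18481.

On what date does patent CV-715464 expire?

Natural term of CV-715464:
  Base: filing + 18 years → 6 October 2003.
  Response Delay Deduction: −386 days → 15 September 2002.
Expiry of referenced patent CV-18481:
  Base: filing + 18 years → 4 March 2002.
  Marketing Approval Extension: +1650 days → 9 September 2006.
  Response Delay Deduction: −145 days → 17 April 2006.
Terminal disclaimer: CV-715464 expires on the earlier of 15 September 2002 and 17 April 2006.

2002-09-15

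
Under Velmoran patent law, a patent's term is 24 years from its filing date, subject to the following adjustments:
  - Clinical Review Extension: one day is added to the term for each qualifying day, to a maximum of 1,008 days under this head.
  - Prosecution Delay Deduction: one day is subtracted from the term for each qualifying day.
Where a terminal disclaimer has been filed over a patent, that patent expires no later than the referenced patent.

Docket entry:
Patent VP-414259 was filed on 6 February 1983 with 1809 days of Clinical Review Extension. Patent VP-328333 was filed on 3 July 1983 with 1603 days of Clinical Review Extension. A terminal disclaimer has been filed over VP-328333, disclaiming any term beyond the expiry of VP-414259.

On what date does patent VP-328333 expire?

Natural term of VP-328333:
  Base: filing + 24 years → 3 July 2007.
  Clinical Review Extension: 1603 days claimed exceeds the 1008-day cap, so +1008 days → 6 April 2010.
Expiry of referenced patent VP-414259:
  Base: filing + 24 years → 6 February 2007.
  Clinical Review Extension: 1809 days claimed exceeds the 1008-day cap, so +1008 days → 10 November 2009.
Terminal disclaimer: VP-328333 expires on the earlier of 6 April 2010 and 10 November 2009.

November 10, 2009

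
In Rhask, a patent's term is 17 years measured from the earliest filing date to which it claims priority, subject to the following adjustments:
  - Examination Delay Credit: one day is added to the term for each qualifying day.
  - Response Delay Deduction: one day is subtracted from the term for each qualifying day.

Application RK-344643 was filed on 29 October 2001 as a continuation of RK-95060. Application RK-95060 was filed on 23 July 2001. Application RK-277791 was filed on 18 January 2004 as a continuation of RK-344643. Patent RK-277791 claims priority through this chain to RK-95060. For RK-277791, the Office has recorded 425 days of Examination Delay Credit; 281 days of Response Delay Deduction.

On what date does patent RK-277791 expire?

Earliest priority filing: 23 July 2001.
Base term: 23 July 2001 + 17 years → 23 July 2018.
Examination Delay Credit: +425 days → 21 September 2019.
Response Delay Deduction: −281 days → 14 December 2018.

December 14, 2018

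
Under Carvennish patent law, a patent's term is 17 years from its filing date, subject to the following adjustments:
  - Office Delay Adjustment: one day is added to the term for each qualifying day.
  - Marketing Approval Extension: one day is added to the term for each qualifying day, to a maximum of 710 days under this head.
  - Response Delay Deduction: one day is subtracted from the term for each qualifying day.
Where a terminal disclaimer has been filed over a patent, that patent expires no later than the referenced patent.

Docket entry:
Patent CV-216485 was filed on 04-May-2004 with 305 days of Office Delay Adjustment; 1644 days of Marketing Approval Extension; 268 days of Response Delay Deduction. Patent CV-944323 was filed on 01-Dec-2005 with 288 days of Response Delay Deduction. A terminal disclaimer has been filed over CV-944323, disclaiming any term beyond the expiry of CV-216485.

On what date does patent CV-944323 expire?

Natural term of CV-944323:
  Base: filing + 17 years → 1 December 2022.
  Response Delay Deduction: −288 days → 16 February 2022.
Expiry of referenced patent CV-216485:
  Base: filing + 17 years → 4 May 2021.
  Office Delay Adjustment: +305 days → 5 March 2022.
  Marketing Approval Extension: 1644 days claimed exceeds the 710-day cap, so +710 days → 13 February 2024.
  Response Delay Deduction: −268 days → 21 May 2023.
Terminal disclaimer: CV-944323 expires on the earlier of 16 February 2022 and 21 May 2023.

February 16, 2022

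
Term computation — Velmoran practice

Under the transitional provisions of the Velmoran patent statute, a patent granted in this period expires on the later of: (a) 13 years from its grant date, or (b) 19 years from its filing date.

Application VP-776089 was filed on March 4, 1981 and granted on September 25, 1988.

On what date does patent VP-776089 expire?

September 25, 2001

(a) grant + 13 years → 25 September 2001.
(b) filing + 19 years → 4 March 2000.
Later of the two: 25 September 2001.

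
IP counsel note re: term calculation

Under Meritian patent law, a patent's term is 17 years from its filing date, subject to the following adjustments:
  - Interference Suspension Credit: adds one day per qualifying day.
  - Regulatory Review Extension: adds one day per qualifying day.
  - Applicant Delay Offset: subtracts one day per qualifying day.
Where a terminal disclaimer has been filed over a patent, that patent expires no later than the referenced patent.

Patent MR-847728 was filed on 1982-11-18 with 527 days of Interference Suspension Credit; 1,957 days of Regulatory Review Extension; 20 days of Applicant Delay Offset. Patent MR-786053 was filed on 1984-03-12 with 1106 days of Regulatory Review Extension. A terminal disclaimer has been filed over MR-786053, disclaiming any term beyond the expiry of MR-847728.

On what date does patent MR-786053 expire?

Natural term of MR-786053:
  Base: filing + 17 years → 12 March 2001.
  Regulatory Review Extension: +1106 days → 22 March 2004.
Expiry of referenced patent MR-847728:
  Base: filing + 17 years → 18 November 1999.
  Interference Suspension Credit: +527 days → 28 April 2001.
  Regulatory Review Extension: +1957 days → 6 September 2006.
  Applicant Delay Offset: −20 days → 17 August 2006.
Terminal disclaimer: MR-786053 expires on the earlier of 22 March 2004 and 17 August 2006.

2004-03-22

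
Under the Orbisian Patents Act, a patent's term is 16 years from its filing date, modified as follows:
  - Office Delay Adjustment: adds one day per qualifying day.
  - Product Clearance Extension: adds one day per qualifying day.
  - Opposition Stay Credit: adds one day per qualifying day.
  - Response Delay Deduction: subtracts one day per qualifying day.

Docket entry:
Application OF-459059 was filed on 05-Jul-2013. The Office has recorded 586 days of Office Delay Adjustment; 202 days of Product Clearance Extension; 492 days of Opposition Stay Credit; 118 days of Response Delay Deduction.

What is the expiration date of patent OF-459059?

Base term: filing date + 16 years → 5 July 2029.
Office Delay Adjustment: +586 days → 11 February 2031.
Product Clearance Extension: +202 days → 1 September 2031.
Opposition Stay Credit: +492 days → 5 January 2033.
Response Delay Deduction: −118 days → 9 September 2032.

September 9, 2032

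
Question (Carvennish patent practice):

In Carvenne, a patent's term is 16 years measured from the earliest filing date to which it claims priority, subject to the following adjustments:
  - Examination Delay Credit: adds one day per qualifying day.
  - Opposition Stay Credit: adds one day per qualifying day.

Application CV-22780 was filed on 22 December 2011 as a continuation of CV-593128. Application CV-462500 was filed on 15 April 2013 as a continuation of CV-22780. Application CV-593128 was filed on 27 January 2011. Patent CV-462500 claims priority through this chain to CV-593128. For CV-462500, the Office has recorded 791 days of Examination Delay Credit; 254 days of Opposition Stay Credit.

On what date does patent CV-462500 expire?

Earliest priority filing: 27 January 2011.
Base term: 27 January 2011 + 16 years → 27 January 2027.
Examination Delay Credit: +791 days → 28 March 2029.
Opposition Stay Credit: +254 days → 7 December 2029.

2029-12-07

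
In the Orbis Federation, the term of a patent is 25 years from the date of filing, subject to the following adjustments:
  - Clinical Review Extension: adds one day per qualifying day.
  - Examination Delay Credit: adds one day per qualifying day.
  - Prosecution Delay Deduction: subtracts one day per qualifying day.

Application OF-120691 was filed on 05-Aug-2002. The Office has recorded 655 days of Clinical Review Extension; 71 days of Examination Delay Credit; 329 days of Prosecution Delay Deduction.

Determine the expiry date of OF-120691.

Base term: filing date + 25 years → 5 August 2027.
Clinical Review Extension: +655 days → 21 May 2029.
Examination Delay Credit: +71 days → 31 July 2029.
Prosecution Delay Deduction: −329 days → 5 September 2028.

2028-09-05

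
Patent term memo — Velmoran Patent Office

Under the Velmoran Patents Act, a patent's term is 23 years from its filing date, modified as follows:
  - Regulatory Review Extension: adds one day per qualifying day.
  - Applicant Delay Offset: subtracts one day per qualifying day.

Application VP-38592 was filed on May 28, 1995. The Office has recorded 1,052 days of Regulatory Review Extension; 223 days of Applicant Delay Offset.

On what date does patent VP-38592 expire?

2020-09-03

Base term: filing date + 23 years → 28 May 2018.
Regulatory Review Extension: +1052 days → 14 April 2021.
Applicant Delay Offset: −223 days → 3 September 2020.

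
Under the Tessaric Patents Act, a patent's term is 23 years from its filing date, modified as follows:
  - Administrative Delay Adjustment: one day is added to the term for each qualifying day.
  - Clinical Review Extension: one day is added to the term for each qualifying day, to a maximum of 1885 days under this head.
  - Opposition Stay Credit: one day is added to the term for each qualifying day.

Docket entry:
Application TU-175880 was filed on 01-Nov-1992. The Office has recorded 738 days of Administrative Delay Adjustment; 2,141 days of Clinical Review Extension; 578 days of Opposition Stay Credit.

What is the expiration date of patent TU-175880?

Base term: filing date + 23 years → 1 November 2015.
Administrative Delay Adjustment: +738 days → 8 November 2017.
Clinical Review Extension: 2141 days claimed exceeds the 1885-day cap, so +1885 days → 6 January 2023.
Opposition Stay Credit: +578 days → 6 August 2024.

August 6, 2024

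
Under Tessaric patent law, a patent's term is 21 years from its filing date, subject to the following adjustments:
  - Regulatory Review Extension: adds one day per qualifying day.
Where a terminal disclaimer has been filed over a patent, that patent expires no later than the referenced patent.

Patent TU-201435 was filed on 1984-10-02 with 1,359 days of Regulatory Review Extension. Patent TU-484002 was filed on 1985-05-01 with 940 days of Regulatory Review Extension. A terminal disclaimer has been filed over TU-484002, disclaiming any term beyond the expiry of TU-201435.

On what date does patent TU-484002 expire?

Natural term of TU-484002:
  Base: filing + 21 years → 1 May 2006.
  Regulatory Review Extension: +940 days → 26 November 2008.
Expiry of referenced patent TU-201435:
  Base: filing + 21 years → 2 October 2005.
  Regulatory Review Extension: +1359 days → 22 June 2009.
Terminal disclaimer: TU-484002 expires on the earlier of 26 November 2008 and 22 June 2009.

2008-11-26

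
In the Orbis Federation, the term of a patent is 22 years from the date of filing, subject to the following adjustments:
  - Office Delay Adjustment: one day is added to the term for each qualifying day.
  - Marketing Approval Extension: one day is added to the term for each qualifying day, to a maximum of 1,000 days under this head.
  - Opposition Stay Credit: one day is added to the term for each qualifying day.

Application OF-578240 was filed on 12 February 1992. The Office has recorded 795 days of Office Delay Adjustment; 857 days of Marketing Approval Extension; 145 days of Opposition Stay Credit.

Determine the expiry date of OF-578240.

January 14, 2019

Base term: filing date + 22 years → 12 February 2014.
Office Delay Adjustment: +795 days → 17 April 2016.
Marketing Approval Extension: 857 days (within the 1000-day cap) → +857 days → 22 August 2018.
Opposition Stay Credit: +145 days → 14 January 2019.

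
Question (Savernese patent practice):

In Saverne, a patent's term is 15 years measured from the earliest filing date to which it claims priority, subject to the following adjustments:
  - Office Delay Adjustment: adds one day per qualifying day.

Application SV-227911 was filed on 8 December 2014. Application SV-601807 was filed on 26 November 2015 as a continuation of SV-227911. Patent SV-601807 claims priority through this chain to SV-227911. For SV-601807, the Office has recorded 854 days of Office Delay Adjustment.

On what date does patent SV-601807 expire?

Earliest priority filing: 8 December 2014.
Base term: 8 December 2014 + 15 years → 8 December 2029.
Office Delay Adjustment: +854 days → 10 April 2032.

2032-04-10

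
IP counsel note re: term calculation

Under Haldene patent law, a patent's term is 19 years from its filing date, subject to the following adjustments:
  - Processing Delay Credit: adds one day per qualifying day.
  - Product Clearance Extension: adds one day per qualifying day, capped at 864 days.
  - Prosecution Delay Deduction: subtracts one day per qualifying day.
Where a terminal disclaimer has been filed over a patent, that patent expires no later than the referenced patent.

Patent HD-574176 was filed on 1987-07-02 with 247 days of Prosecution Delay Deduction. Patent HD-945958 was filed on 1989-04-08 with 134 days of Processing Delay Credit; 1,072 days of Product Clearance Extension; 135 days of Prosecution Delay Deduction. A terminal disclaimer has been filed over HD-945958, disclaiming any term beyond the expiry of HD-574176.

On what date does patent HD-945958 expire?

Natural term of HD-945958:
  Base: filing + 19 years → 8 April 2008.
  Processing Delay Credit: +134 days → 20 August 2008.
  Product Clearance Extension: 1072 days claimed exceeds the 864-day cap, so +864 days → 1 January 2011.
  Prosecution Delay Deduction: −135 days → 19 August 2010.
Expiry of referenced patent HD-574176:
  Base: filing + 19 years → 2 July 2006.
  Prosecution Delay Deduction: −247 days → 28 October 2005.
Terminal disclaimer: HD-945958 expires on the earlier of 19 August 2010 and 28 October 2005.

2005-10-28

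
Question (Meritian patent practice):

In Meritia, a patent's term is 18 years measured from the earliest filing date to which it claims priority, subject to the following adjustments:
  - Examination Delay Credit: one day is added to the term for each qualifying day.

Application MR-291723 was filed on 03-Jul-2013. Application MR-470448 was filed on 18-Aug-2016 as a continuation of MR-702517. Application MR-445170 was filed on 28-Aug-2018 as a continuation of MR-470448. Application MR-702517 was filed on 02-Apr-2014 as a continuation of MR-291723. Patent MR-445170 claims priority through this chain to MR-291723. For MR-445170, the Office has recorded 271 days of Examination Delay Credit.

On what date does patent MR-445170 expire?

Earliest priority filing: 3 July 2013.
Base term: 3 July 2013 + 18 years → 3 July 2031.
Examination Delay Credit: +271 days → 30 March 2032.

March 30, 2032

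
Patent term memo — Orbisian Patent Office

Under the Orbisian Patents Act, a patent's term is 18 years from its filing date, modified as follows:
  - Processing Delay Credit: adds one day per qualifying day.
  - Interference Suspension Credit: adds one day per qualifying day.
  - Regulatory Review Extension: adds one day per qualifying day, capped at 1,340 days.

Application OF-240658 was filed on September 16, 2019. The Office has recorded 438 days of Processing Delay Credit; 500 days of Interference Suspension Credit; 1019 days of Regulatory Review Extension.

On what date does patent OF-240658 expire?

January 25, 2043

Base term: filing date + 18 years → 16 September 2037.
Processing Delay Credit: +438 days → 28 November 2038.
Interference Suspension Credit: +500 days → 11 April 2040.
Regulatory Review Extension: 1019 days (within the 1340-day cap) → +1019 days → 25 January 2043.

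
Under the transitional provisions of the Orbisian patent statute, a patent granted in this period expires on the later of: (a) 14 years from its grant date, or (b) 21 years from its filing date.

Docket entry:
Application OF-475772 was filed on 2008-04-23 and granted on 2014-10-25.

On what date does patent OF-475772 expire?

(a) grant + 14 years → 25 October 2028.
(b) filing + 21 years → 23 April 2029.
Later of the two: 23 April 2029.

April 23, 2029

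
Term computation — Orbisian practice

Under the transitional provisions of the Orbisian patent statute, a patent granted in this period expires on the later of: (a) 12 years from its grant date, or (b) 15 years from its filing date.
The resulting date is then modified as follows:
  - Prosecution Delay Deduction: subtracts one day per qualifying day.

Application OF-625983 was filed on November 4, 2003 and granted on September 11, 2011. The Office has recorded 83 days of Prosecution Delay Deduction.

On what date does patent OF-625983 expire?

June 20, 2023

(a) grant + 12 years → 11 September 2023.
(b) filing + 15 years → 4 November 2018.
Later of the two: 11 September 2023.
Prosecution Delay Deduction: −83 days → 20 June 2023.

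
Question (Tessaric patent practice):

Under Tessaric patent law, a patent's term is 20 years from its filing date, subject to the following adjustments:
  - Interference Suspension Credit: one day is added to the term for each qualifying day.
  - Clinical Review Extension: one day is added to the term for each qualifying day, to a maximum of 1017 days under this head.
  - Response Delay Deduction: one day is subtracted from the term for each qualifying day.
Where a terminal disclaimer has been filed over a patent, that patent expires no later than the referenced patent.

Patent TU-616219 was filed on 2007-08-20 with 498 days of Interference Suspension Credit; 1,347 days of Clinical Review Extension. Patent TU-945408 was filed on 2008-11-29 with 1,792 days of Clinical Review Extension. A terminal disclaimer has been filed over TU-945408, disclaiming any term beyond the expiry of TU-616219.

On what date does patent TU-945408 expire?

2031-09-12

Natural term of TU-945408:
  Base: filing + 20 years → 29 November 2028.
  Clinical Review Extension: 1792 days claimed exceeds the 1017-day cap, so +1017 days → 12 September 2031.
Expiry of referenced patent TU-616219:
  Base: filing + 20 years → 20 August 2027.
  Interference Suspension Credit: +498 days → 30 December 2028.
  Clinical Review Extension: 1347 days claimed exceeds the 1017-day cap, so +1017 days → 13 October 2031.
Terminal disclaimer: TU-945408 expires on the earlier of 12 September 2031 and 13 October 2031.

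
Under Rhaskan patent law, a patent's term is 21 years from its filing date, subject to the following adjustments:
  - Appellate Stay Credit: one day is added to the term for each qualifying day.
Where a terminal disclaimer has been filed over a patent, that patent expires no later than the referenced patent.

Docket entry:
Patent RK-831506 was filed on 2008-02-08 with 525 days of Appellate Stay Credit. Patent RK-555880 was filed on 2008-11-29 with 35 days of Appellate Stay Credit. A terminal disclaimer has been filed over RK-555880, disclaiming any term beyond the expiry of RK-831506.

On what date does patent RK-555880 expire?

Natural term of RK-555880:
  Base: filing + 21 years → 29 November 2029.
  Appellate Stay Credit: +35 days → 3 January 2030.
Expiry of referenced patent RK-831506:
  Base: filing + 21 years → 8 February 2029.
  Appellate Stay Credit: +525 days → 18 July 2030.
Terminal disclaimer: RK-555880 expires on the earlier of 3 January 2030 and 18 July 2030.

January 3, 2030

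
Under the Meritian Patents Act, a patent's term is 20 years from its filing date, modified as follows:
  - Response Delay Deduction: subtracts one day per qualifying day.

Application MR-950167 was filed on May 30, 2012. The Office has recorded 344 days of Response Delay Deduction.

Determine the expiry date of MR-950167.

June 21, 2031

Base term: filing date + 20 years → 30 May 2032.
Response Delay Deduction: −344 days → 21 June 2031.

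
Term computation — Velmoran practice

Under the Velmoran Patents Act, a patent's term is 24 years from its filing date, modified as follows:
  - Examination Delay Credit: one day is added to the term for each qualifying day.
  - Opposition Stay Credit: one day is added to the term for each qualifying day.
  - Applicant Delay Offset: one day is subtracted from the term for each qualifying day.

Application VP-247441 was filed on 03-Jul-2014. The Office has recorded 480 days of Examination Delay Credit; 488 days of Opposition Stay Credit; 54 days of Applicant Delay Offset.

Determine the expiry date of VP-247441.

January 2, 2041

Base term: filing date + 24 years → 3 July 2038.
Examination Delay Credit: +480 days → 26 October 2039.
Opposition Stay Credit: +488 days → 25 February 2041.
Applicant Delay Offset: −54 days → 2 January 2041.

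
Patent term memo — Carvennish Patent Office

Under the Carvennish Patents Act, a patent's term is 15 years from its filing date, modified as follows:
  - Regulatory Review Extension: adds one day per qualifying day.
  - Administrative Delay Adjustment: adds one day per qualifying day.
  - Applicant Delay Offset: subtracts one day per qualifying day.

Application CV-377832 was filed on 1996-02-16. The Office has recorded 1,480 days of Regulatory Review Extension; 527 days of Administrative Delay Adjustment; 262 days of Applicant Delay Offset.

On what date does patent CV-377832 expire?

Base term: filing date + 15 years → 16 February 2011.
Regulatory Review Extension: +1480 days → 7 March 2015.
Administrative Delay Adjustment: +527 days → 15 August 2016.
Applicant Delay Offset: −262 days → 27 November 2015.

2015-11-27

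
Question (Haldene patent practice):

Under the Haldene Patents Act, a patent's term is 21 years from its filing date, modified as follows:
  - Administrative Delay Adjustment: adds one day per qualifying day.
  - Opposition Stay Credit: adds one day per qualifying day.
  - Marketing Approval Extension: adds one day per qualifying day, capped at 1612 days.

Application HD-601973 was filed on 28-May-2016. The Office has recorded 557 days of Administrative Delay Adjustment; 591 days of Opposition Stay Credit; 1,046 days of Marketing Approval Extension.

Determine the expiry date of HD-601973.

Base term: filing date + 21 years → 28 May 2037.
Administrative Delay Adjustment: +557 days → 6 December 2038.
Opposition Stay Credit: +591 days → 19 July 2040.
Marketing Approval Extension: 1046 days (within the 1612-day cap) → +1046 days → 31 May 2043.

2043-05-31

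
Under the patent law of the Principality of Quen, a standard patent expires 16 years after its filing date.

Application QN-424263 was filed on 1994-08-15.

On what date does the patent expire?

Filing date + 16 years → 15 August 2010.

2010-08-15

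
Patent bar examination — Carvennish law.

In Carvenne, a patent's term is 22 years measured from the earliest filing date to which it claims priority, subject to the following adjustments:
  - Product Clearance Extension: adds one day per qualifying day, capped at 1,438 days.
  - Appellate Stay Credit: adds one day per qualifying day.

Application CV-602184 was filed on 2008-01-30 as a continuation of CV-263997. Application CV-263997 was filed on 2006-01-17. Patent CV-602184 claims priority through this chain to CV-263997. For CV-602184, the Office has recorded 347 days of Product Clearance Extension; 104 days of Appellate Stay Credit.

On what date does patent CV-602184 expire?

Earliest priority filing: 17 January 2006.
Base term: 17 January 2006 + 22 years → 17 January 2028.
Product Clearance Extension: 347 days (within the 1438-day cap) → +347 days → 29 December 2028.
Appellate Stay Credit: +104 days → 12 April 2029.

2029-04-12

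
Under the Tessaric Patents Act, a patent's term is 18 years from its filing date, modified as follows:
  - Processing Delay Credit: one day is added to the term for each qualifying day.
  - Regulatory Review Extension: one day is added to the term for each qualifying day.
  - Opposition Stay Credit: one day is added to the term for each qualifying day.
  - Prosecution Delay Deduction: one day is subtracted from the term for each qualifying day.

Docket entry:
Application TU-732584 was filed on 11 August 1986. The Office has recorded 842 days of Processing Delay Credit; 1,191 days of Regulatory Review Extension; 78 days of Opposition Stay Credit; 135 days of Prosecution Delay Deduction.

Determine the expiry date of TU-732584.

January 8, 2010

Base term: filing date + 18 years → 11 August 2004.
Processing Delay Credit: +842 days → 1 December 2006.
Regulatory Review Extension: +1191 days → 6 March 2010.
Opposition Stay Credit: +78 days → 23 May 2010.
Prosecution Delay Deduction: −135 days → 8 January 2010.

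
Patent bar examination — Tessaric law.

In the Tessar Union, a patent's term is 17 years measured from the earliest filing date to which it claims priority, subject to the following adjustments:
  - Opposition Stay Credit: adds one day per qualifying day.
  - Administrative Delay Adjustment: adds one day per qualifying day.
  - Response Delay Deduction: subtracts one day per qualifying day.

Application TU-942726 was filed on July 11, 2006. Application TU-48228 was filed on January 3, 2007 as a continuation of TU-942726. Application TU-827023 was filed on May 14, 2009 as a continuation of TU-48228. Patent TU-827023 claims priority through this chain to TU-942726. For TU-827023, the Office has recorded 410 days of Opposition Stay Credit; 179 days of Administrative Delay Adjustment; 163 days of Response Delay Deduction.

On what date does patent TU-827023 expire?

Earliest priority filing: 11 July 2006.
Base term: 11 July 2006 + 17 years → 11 July 2023.
Opposition Stay Credit: +410 days → 24 August 2024.
Administrative Delay Adjustment: +179 days → 19 February 2025.
Response Delay Deduction: −163 days → 9 September 2024.

September 9, 2024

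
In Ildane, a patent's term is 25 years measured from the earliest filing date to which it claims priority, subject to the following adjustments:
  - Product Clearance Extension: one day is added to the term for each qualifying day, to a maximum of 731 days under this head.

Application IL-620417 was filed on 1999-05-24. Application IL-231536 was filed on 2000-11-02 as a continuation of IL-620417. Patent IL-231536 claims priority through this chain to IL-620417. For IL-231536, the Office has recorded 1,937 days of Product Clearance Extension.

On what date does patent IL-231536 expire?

May 25, 2026

Earliest priority filing: 24 May 1999.
Base term: 24 May 1999 + 25 years → 24 May 2024.
Product Clearance Extension: 1937 days claimed exceeds the 731-day cap, so +731 days → 25 May 2026.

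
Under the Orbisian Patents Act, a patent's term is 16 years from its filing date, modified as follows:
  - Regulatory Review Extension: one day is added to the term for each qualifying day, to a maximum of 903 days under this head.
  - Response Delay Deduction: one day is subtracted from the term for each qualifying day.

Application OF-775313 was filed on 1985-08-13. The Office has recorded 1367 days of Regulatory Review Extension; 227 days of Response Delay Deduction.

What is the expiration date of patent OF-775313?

2003-06-20

Base term: filing date + 16 years → 13 August 2001.
Regulatory Review Extension: 1367 days claimed exceeds the 903-day cap, so +903 days → 2 February 2004.
Response Delay Deduction: −227 days → 20 June 2003.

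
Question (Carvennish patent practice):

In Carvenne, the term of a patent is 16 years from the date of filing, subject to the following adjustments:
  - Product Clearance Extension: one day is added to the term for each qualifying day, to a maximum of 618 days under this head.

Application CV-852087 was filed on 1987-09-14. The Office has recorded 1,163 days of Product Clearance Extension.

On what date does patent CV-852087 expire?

Base term: filing date + 16 years → 14 September 2003.
Product Clearance Extension: 1163 days claimed exceeds the 618-day cap, so +618 days → 24 May 2005.

May 24, 2005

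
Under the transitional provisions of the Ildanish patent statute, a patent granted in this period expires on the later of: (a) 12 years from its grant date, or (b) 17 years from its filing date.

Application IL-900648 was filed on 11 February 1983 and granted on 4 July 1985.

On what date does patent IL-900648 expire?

(a) grant + 12 years → 4 July 1997.
(b) filing + 17 years → 11 February 2000.
Later of the two: 11 February 2000.

February 11, 2000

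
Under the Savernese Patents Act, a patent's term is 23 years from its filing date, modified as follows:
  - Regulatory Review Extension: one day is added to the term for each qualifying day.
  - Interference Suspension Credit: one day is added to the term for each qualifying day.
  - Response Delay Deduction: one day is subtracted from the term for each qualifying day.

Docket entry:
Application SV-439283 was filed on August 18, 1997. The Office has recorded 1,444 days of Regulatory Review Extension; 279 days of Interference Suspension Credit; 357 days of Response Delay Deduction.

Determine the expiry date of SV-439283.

Base term: filing date + 23 years → 18 August 2020.
Regulatory Review Extension: +1444 days → 1 August 2024.
Interference Suspension Credit: +279 days → 7 May 2025.
Response Delay Deduction: −357 days → 15 May 2024.

May 15, 2024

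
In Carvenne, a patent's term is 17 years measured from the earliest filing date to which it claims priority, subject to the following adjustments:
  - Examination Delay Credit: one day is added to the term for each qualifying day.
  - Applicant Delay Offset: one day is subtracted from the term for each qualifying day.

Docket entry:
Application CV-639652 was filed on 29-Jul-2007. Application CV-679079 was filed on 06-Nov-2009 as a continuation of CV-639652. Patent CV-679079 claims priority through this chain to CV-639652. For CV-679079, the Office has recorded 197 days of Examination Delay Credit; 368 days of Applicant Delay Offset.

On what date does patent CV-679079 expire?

February 9, 2024

Earliest priority filing: 29 July 2007.
Base term: 29 July 2007 + 17 years → 29 July 2024.
Examination Delay Credit: +197 days → 11 February 2025.
Applicant Delay Offset: −368 days → 9 February 2024.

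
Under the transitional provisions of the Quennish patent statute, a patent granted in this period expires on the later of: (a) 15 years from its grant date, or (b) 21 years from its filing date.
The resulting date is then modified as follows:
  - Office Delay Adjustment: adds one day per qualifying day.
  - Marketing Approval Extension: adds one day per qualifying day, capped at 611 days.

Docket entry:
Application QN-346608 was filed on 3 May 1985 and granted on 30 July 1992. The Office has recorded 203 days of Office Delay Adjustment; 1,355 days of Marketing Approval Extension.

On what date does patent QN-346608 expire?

October 21, 2009

(a) grant + 15 years → 30 July 2007.
(b) filing + 21 years → 3 May 2006.
Later of the two: 30 July 2007.
Office Delay Adjustment: +203 days → 18 February 2008.
Marketing Approval Extension: 1355 days claimed exceeds the 611-day cap, so +611 days → 21 October 2009.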